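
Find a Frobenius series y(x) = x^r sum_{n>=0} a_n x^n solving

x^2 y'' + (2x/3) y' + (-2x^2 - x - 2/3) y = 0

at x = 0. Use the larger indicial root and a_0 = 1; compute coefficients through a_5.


Write in Frobenius form y'' + (p(x)/x) y' + (q(x)/x^2) y = 0:
  p(x) = 2/3,  q(x) = -2x^2 - x - 2/3.
Indicial equation: r(r-1) + (2/3) r + (-2/3) = 0 -> roots r_1 = 1, r_2 = -2/3.
Take r = r_1 = 1. Let y(x) = x^r sum_{n>=0} a_n x^n with a_0 = 1.
Substitute y = x^r sum a_n x^n and match x^{r+n}. The recurrence is
  D(n) a_n - 1 a_{n-1} - 2 a_{n-2} = 0,  where D(n) = (r+n)(r+n-1) + (2/3)(r+n) + (-2/3).
  a_n = [1 a_{n-1} + 2 a_{n-2}] / D(n).
Since the indicial polynomial factors as (r - r_1)(r - r_2), D(n) = (r_1 + n - r_1)(r_1 + n - r_2) = n(n + 5/3).
Evaluating step by step (a_0 = 1):
  n = 1: D(1) = 1(1 + 5/3) = 8/3; numerator = 1(1) = 1; a_1 = (1)/(8/3) = 3/8
  n = 2: D(2) = 2(2 + 5/3) = 22/3; numerator = 1(3/8) + 2(1) = 19/8; a_2 = (19/8)/(22/3) = 57/176
  n = 3: D(3) = 3(3 + 5/3) = 14; numerator = 1(57/176) + 2(3/8) = 189/176; a_3 = (189/176)/(14) = 27/352
  n = 4: D(4) = 4(4 + 5/3) = 68/3; numerator = 1(27/352) + 2(57/176) = 255/352; a_4 = (255/352)/(68/3) = 45/1408
  n = 5: D(5) = 5(5 + 5/3) = 100/3; numerator = 1(45/1408) + 2(27/352) = 261/1408; a_5 = (261/1408)/(100/3) = 783/140800

r = 1; a_0 = 1; a_1 = 3/8; a_2 = 57/176; a_3 = 27/352; a_4 = 45/1408; a_5 = 783/140800


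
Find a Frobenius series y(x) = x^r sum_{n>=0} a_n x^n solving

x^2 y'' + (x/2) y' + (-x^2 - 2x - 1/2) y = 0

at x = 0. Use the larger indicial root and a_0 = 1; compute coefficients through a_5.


Write in Frobenius form y'' + (p(x)/x) y' + (q(x)/x^2) y = 0:
  p(x) = 1/2,  q(x) = -x^2 - 2x - 1/2.
Indicial equation: r(r-1) + (1/2) r + (-1/2) = 0 -> roots r_1 = 1, r_2 = -1/2.
Take r = r_1 = 1. Let y(x) = x^r sum_{n>=0} a_n x^n with a_0 = 1.
Substitute y = x^r sum a_n x^n and match x^{r+n}. The recurrence is
  D(n) a_n - 2 a_{n-1} - 1 a_{n-2} = 0,  where D(n) = (r+n)(r+n-1) + (1/2)(r+n) + (-1/2).
  a_n = [2 a_{n-1} + 1 a_{n-2}] / D(n).
Since the indicial polynomial factors as (r - r_1)(r - r_2), D(n) = (r_1 + n - r_1)(r_1 + n - r_2) = n(n + 3/2).
Evaluating step by step (a_0 = 1):
  n = 1: D(1) = 1(1 + 3/2) = 5/2; numerator = 2(1) = 2; a_1 = (2)/(5/2) = 4/5
  n = 2: D(2) = 2(2 + 3/2) = 7; numerator = 2(4/5) + 1(1) = 13/5; a_2 = (13/5)/(7) = 13/35
  n = 3: D(3) = 3(3 + 3/2) = 27/2; numerator = 2(13/35) + 1(4/5) = 54/35; a_3 = (54/35)/(27/2) = 4/35
  n = 4: D(4) = 4(4 + 3/2) = 22; numerator = 2(4/35) + 1(13/35) = 3/5; a_4 = (3/5)/(22) = 3/110
  n = 5: D(5) = 5(5 + 3/2) = 65/2; numerator = 2(3/110) + 1(4/35) = 13/77; a_5 = (13/77)/(65/2) = 2/385

r = 1; a_0 = 1; a_1 = 4/5; a_2 = 13/35; a_3 = 4/35; a_4 = 3/110; a_5 = 2/385


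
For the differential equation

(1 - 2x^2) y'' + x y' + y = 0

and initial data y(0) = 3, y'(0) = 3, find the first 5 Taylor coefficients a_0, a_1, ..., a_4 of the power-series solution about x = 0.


Ansatz: y(x) = sum_{n>=0} a_n x^n, so y'(x) = sum_{n>=1} n a_n x^(n-1) and y''(x) = sum_{n>=2} n(n-1) a_n x^(n-2).
Substitute into P(x) y'' + Q(x) y' + R(x) y = 0 with P(x) = 1 - 2x^2, Q(x) = x, R(x) = 1, and match powers of x.
Initial conditions: a_0 = 3, a_1 = 3.
Setting the coefficient of each power of x to zero and solving order by order (substituting the coefficients already found):
  x^0: 2 a_2 + a_0 = 0  ->  2 a_2 = -a_0 = -3  ->  a_2 = -3/2
  x^1: 6 a_3 + 2 a_1 = 0  ->  6 a_3 = -2 a_1 = -6  ->  a_3 = -1
  x^2: 12 a_4 - a_2 = 0  ->  12 a_4 = a_2 = -3/2  ->  a_4 = -1/8
Truncated series: y(x) = 3 + 3 x - (3/2) x^2 - x^3 - (1/8) x^4 + O(x^5).

a_0 = 3; a_1 = 3; a_2 = -3/2; a_3 = -1; a_4 = -1/8


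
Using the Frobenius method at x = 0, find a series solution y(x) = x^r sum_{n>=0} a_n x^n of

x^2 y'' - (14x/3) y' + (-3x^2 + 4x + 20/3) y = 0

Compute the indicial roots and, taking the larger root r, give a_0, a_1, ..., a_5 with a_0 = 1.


Write in Frobenius form y'' + (p(x)/x) y' + (q(x)/x^2) y = 0:
  p(x) = -14/3,  q(x) = -3x^2 + 4x + 20/3.
Indicial equation: r(r-1) + (-14/3) r + (20/3) = 0 -> roots r_1 = 4, r_2 = 5/3.
Take r = r_1 = 4. Let y(x) = x^r sum_{n>=0} a_n x^n with a_0 = 1.
Substitute y = x^r sum a_n x^n and match x^{r+n}. The recurrence is
  D(n) a_n + 4 a_{n-1} - 3 a_{n-2} = 0,  where D(n) = (r+n)(r+n-1) + (-14/3)(r+n) + (20/3).
  a_n = [-4 a_{n-1} + 3 a_{n-2}] / D(n).
Since the indicial polynomial factors as (r - r_1)(r - r_2), D(n) = (r_1 + n - r_1)(r_1 + n - r_2) = n(n + 7/3).
Evaluating step by step (a_0 = 1):
  n = 1: D(1) = 1(1 + 7/3) = 10/3; numerator = -4(1) = -4; a_1 = (-4)/(10/3) = -6/5
  n = 2: D(2) = 2(2 + 7/3) = 26/3; numerator = -4(-6/5) + 3(1) = 39/5; a_2 = (39/5)/(26/3) = 9/10
  n = 3: D(3) = 3(3 + 7/3) = 16; numerator = -4(9/10) + 3(-6/5) = -36/5; a_3 = (-36/5)/(16) = -9/20
  n = 4: D(4) = 4(4 + 7/3) = 76/3; numerator = -4(-9/20) + 3(9/10) = 9/2; a_4 = (9/2)/(76/3) = 27/152
  n = 5: D(5) = 5(5 + 7/3) = 110/3; numerator = -4(27/152) + 3(-9/20) = -783/380; a_5 = (-783/380)/(110/3) = -2349/41800

r = 4; a_0 = 1; a_1 = -6/5; a_2 = 9/10; a_3 = -9/20; a_4 = 27/152; a_5 = -2349/41800


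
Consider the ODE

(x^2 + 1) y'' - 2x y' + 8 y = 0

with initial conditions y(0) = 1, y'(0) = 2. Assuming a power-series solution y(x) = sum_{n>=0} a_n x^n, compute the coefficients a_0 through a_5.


Ansatz: y(x) = sum_{n>=0} a_n x^n, so y'(x) = sum_{n>=1} n a_n x^(n-1) and y''(x) = sum_{n>=2} n(n-1) a_n x^(n-2).
Substitute into P(x) y'' + Q(x) y' + R(x) y = 0 with P(x) = x^2 + 1, Q(x) = -2x, R(x) = 8, and match powers of x.
Initial conditions: a_0 = 1, a_1 = 2.
Setting the coefficient of each power of x to zero and solving order by order (substituting the coefficients already found):
  x^0: 2 a_2 + 8 a_0 = 0  ->  2 a_2 = -8 a_0 = -8  ->  a_2 = -4
  x^1: 6 a_3 + 6 a_1 = 0  ->  6 a_3 = -6 a_1 = -12  ->  a_3 = -2
  x^2: 12 a_4 + 6 a_2 = 0  ->  12 a_4 = -6 a_2 = 24  ->  a_4 = 2
  x^3: 20 a_5 + 8 a_3 = 0  ->  20 a_5 = -8 a_3 = 16  ->  a_5 = 4/5
Truncated series: y(x) = 1 + 2 x - 4 x^2 - 2 x^3 + 2 x^4 + (4/5) x^5 + O(x^6).

a_0 = 1; a_1 = 2; a_2 = -4; a_3 = -2; a_4 = 2; a_5 = 4/5


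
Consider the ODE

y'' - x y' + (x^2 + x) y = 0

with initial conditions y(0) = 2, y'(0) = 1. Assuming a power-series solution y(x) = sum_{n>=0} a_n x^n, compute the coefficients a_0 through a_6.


Ansatz: y(x) = sum_{n>=0} a_n x^n, so y'(x) = sum_{n>=1} n a_n x^(n-1) and y''(x) = sum_{n>=2} n(n-1) a_n x^(n-2).
Substitute into P(x) y'' + Q(x) y' + R(x) y = 0 with P(x) = 1, Q(x) = -x, R(x) = x^2 + x, and match powers of x.
Initial conditions: a_0 = 2, a_1 = 1.
Setting the coefficient of each power of x to zero and solving order by order (substituting the coefficients already found):
  x^0: 2 a_2 = 0  ->  a_2 = 0
  x^1: 6 a_3 - a_1 + a_0 = 0  ->  6 a_3 = a_1 - a_0 = -1  ->  a_3 = -1/6
  x^2: 12 a_4 - 2 a_2 + a_1 + a_0 = 0  ->  12 a_4 = 2 a_2 - a_1 - a_0 = -3  ->  a_4 = -1/4
  x^3: 20 a_5 - 3 a_3 + a_2 + a_1 = 0  ->  20 a_5 = 3 a_3 - a_2 - a_1 = -3/2  ->  a_5 = -3/40
  x^4: 30 a_6 - 4 a_4 + a_3 + a_2 = 0  ->  30 a_6 = 4 a_4 - a_3 - a_2 = -5/6  ->  a_6 = -1/36
Truncated series: y(x) = 2 + x - (1/6) x^3 - (1/4) x^4 - (3/40) x^5 - (1/36) x^6 + O(x^7).

a_0 = 2; a_1 = 1; a_2 = 0; a_3 = -1/6; a_4 = -1/4; a_5 = -3/40; a_6 = -1/36


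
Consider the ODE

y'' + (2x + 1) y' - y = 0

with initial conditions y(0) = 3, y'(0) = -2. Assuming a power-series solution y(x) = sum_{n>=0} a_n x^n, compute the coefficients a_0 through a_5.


Ansatz: y(x) = sum_{n>=0} a_n x^n, so y'(x) = sum_{n>=1} n a_n x^(n-1) and y''(x) = sum_{n>=2} n(n-1) a_n x^(n-2).
Substitute into P(x) y'' + Q(x) y' + R(x) y = 0 with P(x) = 1, Q(x) = 2x + 1, R(x) = -1, and match powers of x.
Initial conditions: a_0 = 3, a_1 = -2.
Setting the coefficient of each power of x to zero and solving order by order (substituting the coefficients already found):
  x^0: 2 a_2 + a_1 - a_0 = 0  ->  2 a_2 = -a_1 + a_0 = 5  ->  a_2 = 5/2
  x^1: 6 a_3 + 2 a_2 + a_1 = 0  ->  6 a_3 = -2 a_2 - a_1 = -3  ->  a_3 = -1/2
  x^2: 12 a_4 + 3 a_3 + 3 a_2 = 0  ->  12 a_4 = -3 a_3 - 3 a_2 = -6  ->  a_4 = -1/2
  x^3: 20 a_5 + 4 a_4 + 5 a_3 = 0  ->  20 a_5 = -4 a_4 - 5 a_3 = 9/2  ->  a_5 = 9/40
Truncated series: y(x) = 3 - 2 x + (5/2) x^2 - (1/2) x^3 - (1/2) x^4 + (9/40) x^5 + O(x^6).

a_0 = 3; a_1 = -2; a_2 = 5/2; a_3 = -1/2; a_4 = -1/2; a_5 = 9/40


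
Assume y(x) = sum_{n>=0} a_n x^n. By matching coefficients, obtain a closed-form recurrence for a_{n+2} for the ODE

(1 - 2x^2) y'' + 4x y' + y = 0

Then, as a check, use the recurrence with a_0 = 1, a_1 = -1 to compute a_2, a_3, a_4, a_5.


Substitute y = sum_n a_n x^n.
(1 - 2 x^2) y'' contributes (n+2)(n+1) a_{n+2} - 2 n(n-1) a_n at x^n.
4 x y'(x) contributes 4 n a_n at x^n.
y(x) contributes 1 a_n at x^n.
Matching x^n: (n+2)(n+1) a_{n+2} + (-2 n(n-1) + 4 n + 1) a_n = 0.
Thus a_{n+2} = (2 n(n-1) - 4 n - 1) / ((n+1)(n+2)) * a_n.

Check with a_0 = 1, a_1 = -1 (apply the recurrence for n = 0, 1, 2, 3): a_0 = 1, a_1 = -1, a_2 = -1/2, a_3 = 5/6, a_4 = 5/24, a_5 = -1/24.

a_(n+2) = (2 n(n-1) - 4 n - 1) / ((n+1)(n+2)) * a_n; check: a_0 = 1, a_1 = -1, a_2 = -1/2, a_3 = 5/6, a_4 = 5/24, a_5 = -1/24


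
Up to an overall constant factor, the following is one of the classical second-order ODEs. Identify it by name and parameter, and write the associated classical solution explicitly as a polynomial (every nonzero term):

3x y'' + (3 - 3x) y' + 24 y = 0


All three coefficients share the factor 3; dividing through by 3 gives  x y'' + (1 - x) y' + 8 y = 0.
This matches the Laguerre equation x y'' + (1 - x) y' + n y = 0 with n = 8; the polynomial solution is L_8(x).
With y = sum_k a_k x^k, matching x^k gives (k+1)k a_{k+1} + (k+1) a_{k+1} - k a_k + n a_k = 0, i.e. (k+1)^2 a_{k+1} = (k - n) a_k = (k - 8) a_k. The right side vanishes at k = 8, so the series terminates at degree 8.
Standard normalization L_n(0) = 1 gives a_0 = 1. Work upward with a_{k+1} = (k - 8) a_k / (k+1)^2:
  a_1 = (0 - 8)(1) / 1^2 = -8/1 = -8
  a_2 = (1 - 8)(-8) / 2^2 = 56/4 = 14
  a_3 = (2 - 8)(14) / 3^2 = -84/9 = -28/3
  a_4 = (3 - 8)(-28/3) / 4^2 = (140/3)/16 = 35/12
  a_5 = (4 - 8)(35/12) / 5^2 = (-35/3)/25 = -7/15
  a_6 = (5 - 8)(-7/15) / 6^2 = (7/5)/36 = 7/180
  a_7 = (6 - 8)(7/180) / 7^2 = (-7/90)/49 = -1/630
  a_8 = (7 - 8)(-1/630) / 8^2 = (1/630)/64 = 1/40320
Hence L_8(x) = x^8/40320 - x^7/630 + 7 x^6/180 - 7 x^5/15 + 35 x^4/12 - 28 x^3/3 + 14 x^2 - 8 x + 1.

L_8(x); series = x^8/40320 - x^7/630 + 7 x^6/180 - 7 x^5/15 + 35 x^4/12 - 28 x^3/3 + 14 x^2 - 8 x + 1


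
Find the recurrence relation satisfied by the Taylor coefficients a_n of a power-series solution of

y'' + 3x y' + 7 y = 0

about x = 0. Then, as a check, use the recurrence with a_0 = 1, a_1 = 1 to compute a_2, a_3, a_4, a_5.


Substitute y = sum_n a_n x^n.
y''(x) has coefficient (n+2)(n+1) a_{n+2} at x^n;
3 x y'(x) has coefficient 3 n a_n at x^n (shift);
7 y(x) has coefficient 7 a_n at x^n.
Matching x^n: (n+2)(n+1) a_{n+2} + (3n + 7) a_n = 0.
Thus a_{n+2} = (-3n - 7) / ((n+1)(n+2)) * a_n.

Check with a_0 = 1, a_1 = 1 (apply the recurrence for n = 0, 1, 2, 3): a_0 = 1, a_1 = 1, a_2 = -7/2, a_3 = -5/3, a_4 = 91/24, a_5 = 4/3.

a_(n+2) = (-3n - 7) / ((n+1)(n+2)) * a_n; check: a_0 = 1, a_1 = 1, a_2 = -7/2, a_3 = -5/3, a_4 = 91/24, a_5 = 4/3


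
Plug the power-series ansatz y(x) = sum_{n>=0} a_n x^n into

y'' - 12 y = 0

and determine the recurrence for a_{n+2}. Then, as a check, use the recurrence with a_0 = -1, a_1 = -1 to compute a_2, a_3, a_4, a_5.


Substitute y = sum_n a_n x^n into y'' + (const) y = 0.
y''(x) = sum_{n>=0} (n+2)(n+1) a_{n+2} x^n.
The ODE becomes sum_n [(n+2)(n+1) a_{n+2} - 12 a_n] x^n = 0.
Setting each coefficient to zero gives the recurrence:
  (n+2)(n+1) a_{n+2} - 12 a_n = 0,
  a_{n+2} = 12 / ((n+1)(n+2)) a_n.

Check with a_0 = -1, a_1 = -1 (apply the recurrence for n = 0, 1, 2, 3): a_0 = -1, a_1 = -1, a_2 = -6, a_3 = -2, a_4 = -6, a_5 = -6/5.

a_{n+2} = 12/((n+1)(n+2)) * a_n; check: a_0 = -1, a_1 = -1, a_2 = -6, a_3 = -2, a_4 = -6, a_5 = -6/5


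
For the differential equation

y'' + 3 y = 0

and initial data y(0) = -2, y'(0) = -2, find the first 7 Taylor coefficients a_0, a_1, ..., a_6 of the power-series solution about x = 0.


Ansatz: y(x) = sum_{n>=0} a_n x^n, so y'(x) = sum_{n>=1} n a_n x^(n-1) and y''(x) = sum_{n>=2} n(n-1) a_n x^(n-2).
Substitute into P(x) y'' + Q(x) y' + R(x) y = 0 with P(x) = 1, Q(x) = 0, R(x) = 3, and match powers of x.
Initial conditions: a_0 = -2, a_1 = -2.
Setting the coefficient of each power of x to zero and solving order by order (substituting the coefficients already found):
  x^0: 2 a_2 + 3 a_0 = 0  ->  2 a_2 = -3 a_0 = 6  ->  a_2 = 3
  x^1: 6 a_3 + 3 a_1 = 0  ->  6 a_3 = -3 a_1 = 6  ->  a_3 = 1
  x^2: 12 a_4 + 3 a_2 = 0  ->  12 a_4 = -3 a_2 = -9  ->  a_4 = -3/4
  x^3: 20 a_5 + 3 a_3 = 0  ->  20 a_5 = -3 a_3 = -3  ->  a_5 = -3/20
  x^4: 30 a_6 + 3 a_4 = 0  ->  30 a_6 = -3 a_4 = 9/4  ->  a_6 = 3/40
Truncated series: y(x) = -2 - 2 x + 3 x^2 + x^3 - (3/4) x^4 - (3/20) x^5 + (3/40) x^6 + O(x^7).

a_0 = -2; a_1 = -2; a_2 = 3; a_3 = 1; a_4 = -3/4; a_5 = -3/20; a_6 = 3/40


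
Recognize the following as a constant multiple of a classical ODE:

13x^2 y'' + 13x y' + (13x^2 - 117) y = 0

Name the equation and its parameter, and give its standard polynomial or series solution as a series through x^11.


All three coefficients share the factor 13; dividing through by 13 gives  x^2 y'' + x y' + (x^2 - 9) y = 0.
This matches the Bessel equation x^2 y'' + x y' + (x^2 - nu^2) y = 0 with nu^2 = 9, so nu = 3; the solution bounded at x = 0 is J_3(x).
Frobenius at x = 0: indicial roots ±nu; for r = nu the recurrence k(k + 2nu) c_k = -c_{k-2} gives the standard series J_nu(x) = sum_{k>=0} (-1)^k / (k! (k+nu)!) (x/2)^(2k+nu). Evaluate the first 5 terms:
  k = 0: (-1)^0 / (0! * 3! * 2^3) x^3 = 1/(1*6*8) x^3 = (1/48) x^3
  k = 1: (-1)^1 / (1! * 4! * 2^5) x^5 = -1/(1*24*32) x^5 = (-1/768) x^5
  k = 2: (-1)^2 / (2! * 5! * 2^7) x^7 = 1/(2*120*128) x^7 = (1/30720) x^7
  k = 3: (-1)^3 / (3! * 6! * 2^9) x^9 = -1/(6*720*512) x^9 = (-1/2211840) x^9
  k = 4: (-1)^4 / (4! * 7! * 2^11) x^11 = 1/(24*5040*2048) x^11 = (1/247726080) x^11
Hence J_3(x) = x^11/247726080 - x^9/2211840 + x^7/30720 - x^5/768 + x^3/48 + ....

J_3(x); series = x^11/247726080 - x^9/2211840 + x^7/30720 - x^5/768 + x^3/48


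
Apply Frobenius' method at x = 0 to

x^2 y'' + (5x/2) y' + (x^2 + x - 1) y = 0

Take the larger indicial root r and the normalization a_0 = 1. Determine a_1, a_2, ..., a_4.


Write in Frobenius form y'' + (p(x)/x) y' + (q(x)/x^2) y = 0:
  p(x) = 5/2,  q(x) = x^2 + x - 1.
Indicial equation: r(r-1) + (5/2) r + (-1) = 0 -> roots r_1 = 1/2, r_2 = -2.
Take r = r_1 = 1/2. Let y(x) = x^r sum_{n>=0} a_n x^n with a_0 = 1.
Substitute y = x^r sum a_n x^n and match x^{r+n}. The recurrence is
  D(n) a_n + 1 a_{n-1} + 1 a_{n-2} = 0,  where D(n) = (r+n)(r+n-1) + (5/2)(r+n) + (-1).
  a_n = [-1 a_{n-1} - 1 a_{n-2}] / D(n).
Since the indicial polynomial factors as (r - r_1)(r - r_2), D(n) = (r_1 + n - r_1)(r_1 + n - r_2) = n(n + 5/2).
Evaluating step by step (a_0 = 1):
  n = 1: D(1) = 1(1 + 5/2) = 7/2; numerator = -1(1) = -1; a_1 = (-1)/(7/2) = -2/7
  n = 2: D(2) = 2(2 + 5/2) = 9; numerator = -1(-2/7) - 1(1) = -5/7; a_2 = (-5/7)/(9) = -5/63
  n = 3: D(3) = 3(3 + 5/2) = 33/2; numerator = -1(-5/63) - 1(-2/7) = 23/63; a_3 = (23/63)/(33/2) = 46/2079
  n = 4: D(4) = 4(4 + 5/2) = 26; numerator = -1(46/2079) - 1(-5/63) = 17/297; a_4 = (17/297)/(26) = 17/7722

r = 1/2; a_0 = 1; a_1 = -2/7; a_2 = -5/63; a_3 = 46/2079; a_4 = 17/7722


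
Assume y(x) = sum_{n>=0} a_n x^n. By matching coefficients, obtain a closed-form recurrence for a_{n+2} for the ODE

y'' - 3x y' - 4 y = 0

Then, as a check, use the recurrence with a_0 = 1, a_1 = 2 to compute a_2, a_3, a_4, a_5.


Substitute y = sum_n a_n x^n.
y''(x) has coefficient (n+2)(n+1) a_{n+2} at x^n;
-3 x y'(x) has coefficient -3 n a_n at x^n (shift);
-4 y(x) has coefficient -4 a_n at x^n.
Matching x^n: (n+2)(n+1) a_{n+2} + (-3n - 4) a_n = 0.
Thus a_{n+2} = (3n + 4) / ((n+1)(n+2)) * a_n.

Check with a_0 = 1, a_1 = 2 (apply the recurrence for n = 0, 1, 2, 3): a_0 = 1, a_1 = 2, a_2 = 2, a_3 = 7/3, a_4 = 5/3, a_5 = 91/60.

a_(n+2) = (3n + 4) / ((n+1)(n+2)) * a_n; check: a_0 = 1, a_1 = 2, a_2 = 2, a_3 = 7/3, a_4 = 5/3, a_5 = 91/60


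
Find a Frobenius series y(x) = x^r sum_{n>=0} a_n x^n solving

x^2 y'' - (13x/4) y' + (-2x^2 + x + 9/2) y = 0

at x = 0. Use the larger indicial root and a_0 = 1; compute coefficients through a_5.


Write in Frobenius form y'' + (p(x)/x) y' + (q(x)/x^2) y = 0:
  p(x) = -13/4,  q(x) = -2x^2 + x + 9/2.
Indicial equation: r(r-1) + (-13/4) r + (9/2) = 0 -> roots r_1 = 9/4, r_2 = 2.
Take r = r_1 = 9/4. Let y(x) = x^r sum_{n>=0} a_n x^n with a_0 = 1.
Substitute y = x^r sum a_n x^n and match x^{r+n}. The recurrence is
  D(n) a_n + 1 a_{n-1} - 2 a_{n-2} = 0,  where D(n) = (r+n)(r+n-1) + (-13/4)(r+n) + (9/2).
  a_n = [-1 a_{n-1} + 2 a_{n-2}] / D(n).
Since the indicial polynomial factors as (r - r_1)(r - r_2), D(n) = (r_1 + n - r_1)(r_1 + n - r_2) = n(n + 1/4).
Evaluating step by step (a_0 = 1):
  n = 1: D(1) = 1(1 + 1/4) = 5/4; numerator = -1(1) = -1; a_1 = (-1)/(5/4) = -4/5
  n = 2: D(2) = 2(2 + 1/4) = 9/2; numerator = -1(-4/5) + 2(1) = 14/5; a_2 = (14/5)/(9/2) = 28/45
  n = 3: D(3) = 3(3 + 1/4) = 39/4; numerator = -1(28/45) + 2(-4/5) = -20/9; a_3 = (-20/9)/(39/4) = -80/351
  n = 4: D(4) = 4(4 + 1/4) = 17; numerator = -1(-80/351) + 2(28/45) = 2584/1755; a_4 = (2584/1755)/(17) = 152/1755
  n = 5: D(5) = 5(5 + 1/4) = 105/4; numerator = -1(152/1755) + 2(-80/351) = -952/1755; a_5 = (-952/1755)/(105/4) = -544/26325

r = 9/4; a_0 = 1; a_1 = -4/5; a_2 = 28/45; a_3 = -80/351; a_4 = 152/1755; a_5 = -544/26325


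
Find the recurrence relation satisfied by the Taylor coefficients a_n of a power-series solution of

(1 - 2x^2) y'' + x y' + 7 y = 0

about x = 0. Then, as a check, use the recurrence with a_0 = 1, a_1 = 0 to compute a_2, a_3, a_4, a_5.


Substitute y = sum_n a_n x^n.
(1 - 2 x^2) y'' contributes (n+2)(n+1) a_{n+2} - 2 n(n-1) a_n at x^n.
x y'(x) contributes n a_n at x^n.
7 y(x) contributes 7 a_n at x^n.
Matching x^n: (n+2)(n+1) a_{n+2} + (-2 n(n-1) + n + 7) a_n = 0.
Thus a_{n+2} = (2 n(n-1) - n - 7) / ((n+1)(n+2)) * a_n.

Check with a_0 = 1, a_1 = 0 (apply the recurrence for n = 0, 1, 2, 3): a_0 = 1, a_1 = 0, a_2 = -7/2, a_3 = 0, a_4 = 35/24, a_5 = 0.

a_(n+2) = (2 n(n-1) - n - 7) / ((n+1)(n+2)) * a_n; check: a_0 = 1, a_1 = 0, a_2 = -7/2, a_3 = 0, a_4 = 35/24, a_5 = 0


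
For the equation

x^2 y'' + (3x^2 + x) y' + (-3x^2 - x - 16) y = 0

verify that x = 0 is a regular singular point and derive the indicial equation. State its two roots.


Divide by x^2 to reach normal form y'' + P_1(x) y' + P_2(x) y = 0 with P_1(x) = 3 + 1/x and P_2(x) = -3 - 1/x - 16/x^2.
x = 0 is a singular point because the y'-coefficient 3 + 1/x has a pole at x = 0 and the y-coefficient -3 - 1/x - 16/x^2 has a pole at x = 0.
It is a regular singular point because x P_1(x) = p(x) = 3x + 1 and x^2 P_2(x) = q(x) = -3x^2 - x - 16 are polynomials, hence analytic at x = 0.
p(0) = 1,  q(0) = -16.
Indicial equation: r(r-1) + p(0) r + q(0) = 0, i.e. r^2 + (p(0) - 1) r + q(0) = 0, i.e. r^2 - 16 = 0.
Discriminant: (0)^2 - 4(-16) = 64, so r = (0 ± 8)/2.
Solving: r_1 = 4, r_2 = -4.

indicial: r^2 - 16 = 0; roots r_1 = 4, r_2 = -4


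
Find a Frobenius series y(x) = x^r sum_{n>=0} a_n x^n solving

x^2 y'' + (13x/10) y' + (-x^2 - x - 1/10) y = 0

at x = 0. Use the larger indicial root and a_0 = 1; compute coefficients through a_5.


Write in Frobenius form y'' + (p(x)/x) y' + (q(x)/x^2) y = 0:
  p(x) = 13/10,  q(x) = -x^2 - x - 1/10.
Indicial equation: r(r-1) + (13/10) r + (-1/10) = 0 -> roots r_1 = 1/5, r_2 = -1/2.
Take r = r_1 = 1/5. Let y(x) = x^r sum_{n>=0} a_n x^n with a_0 = 1.
Substitute y = x^r sum a_n x^n and match x^{r+n}. The recurrence is
  D(n) a_n - 1 a_{n-1} - 1 a_{n-2} = 0,  where D(n) = (r+n)(r+n-1) + (13/10)(r+n) + (-1/10).
  a_n = [1 a_{n-1} + 1 a_{n-2}] / D(n).
Since the indicial polynomial factors as (r - r_1)(r - r_2), D(n) = (r_1 + n - r_1)(r_1 + n - r_2) = n(n + 7/10).
Evaluating step by step (a_0 = 1):
  n = 1: D(1) = 1(1 + 7/10) = 17/10; numerator = 1(1) = 1; a_1 = (1)/(17/10) = 10/17
  n = 2: D(2) = 2(2 + 7/10) = 27/5; numerator = 1(10/17) + 1(1) = 27/17; a_2 = (27/17)/(27/5) = 5/17
  n = 3: D(3) = 3(3 + 7/10) = 111/10; numerator = 1(5/17) + 1(10/17) = 15/17; a_3 = (15/17)/(111/10) = 50/629
  n = 4: D(4) = 4(4 + 7/10) = 94/5; numerator = 1(50/629) + 1(5/17) = 235/629; a_4 = (235/629)/(94/5) = 25/1258
  n = 5: D(5) = 5(5 + 7/10) = 57/2; numerator = 1(25/1258) + 1(50/629) = 125/1258; a_5 = (125/1258)/(57/2) = 125/35853

r = 1/5; a_0 = 1; a_1 = 10/17; a_2 = 5/17; a_3 = 50/629; a_4 = 25/1258; a_5 = 125/35853


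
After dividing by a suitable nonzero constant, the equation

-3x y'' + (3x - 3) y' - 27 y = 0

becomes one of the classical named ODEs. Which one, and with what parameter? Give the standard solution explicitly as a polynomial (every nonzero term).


All three coefficients share the factor -3; dividing through by -3 gives  x y'' + (1 - x) y' + 9 y = 0.
This matches the Laguerre equation x y'' + (1 - x) y' + n y = 0 with n = 9; the polynomial solution is L_9(x).
With y = sum_k a_k x^k, matching x^k gives (k+1)k a_{k+1} + (k+1) a_{k+1} - k a_k + n a_k = 0, i.e. (k+1)^2 a_{k+1} = (k - n) a_k = (k - 9) a_k. The right side vanishes at k = 9, so the series terminates at degree 9.
Standard normalization L_n(0) = 1 gives a_0 = 1. Work upward with a_{k+1} = (k - 9) a_k / (k+1)^2:
  a_1 = (0 - 9)(1) / 1^2 = -9/1 = -9
  a_2 = (1 - 9)(-9) / 2^2 = 72/4 = 18
  a_3 = (2 - 9)(18) / 3^2 = -126/9 = -14
  a_4 = (3 - 9)(-14) / 4^2 = 84/16 = 21/4
  a_5 = (4 - 9)(21/4) / 5^2 = (-105/4)/25 = -21/20
  a_6 = (5 - 9)(-21/20) / 6^2 = (21/5)/36 = 7/60
  a_7 = (6 - 9)(7/60) / 7^2 = (-7/20)/49 = -1/140
  a_8 = (7 - 9)(-1/140) / 8^2 = (1/70)/64 = 1/4480
  a_9 = (8 - 9)(1/4480) / 9^2 = (-1/4480)/81 = -1/362880
Hence L_9(x) = -x^9/362880 + x^8/4480 - x^7/140 + 7 x^6/60 - 21 x^5/20 + 21 x^4/4 - 14 x^3 + 18 x^2 - 9 x + 1.

L_9(x); series = -x^9/362880 + x^8/4480 - x^7/140 + 7 x^6/60 - 21 x^5/20 + 21 x^4/4 - 14 x^3 + 18 x^2 - 9 x + 1


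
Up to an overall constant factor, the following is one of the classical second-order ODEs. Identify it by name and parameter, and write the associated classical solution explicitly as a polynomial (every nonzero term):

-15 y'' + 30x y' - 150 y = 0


All three coefficients share the factor -15; dividing through by -15 gives  y'' - 2x y' + 10 y = 0.
This matches the Hermite equation y'' - 2x y' + 2n y = 0 with 2n = 10, so n = 5; the polynomial solution is H_5(x).
With y = sum_k a_k x^k, matching x^k gives (k+2)(k+1) a_{k+2} = 2(k - n) a_k = 2(k - 5) a_k. The right side vanishes at k = 5, so the series with the parity of 5 terminates at degree 5.
Standard normalization: leading coefficient of H_n is 2^n, so a_5 = 2^5 = 32. Work downward with a_k = (k+1)(k+2) a_{k+2} / (2(k - n)):
  a_3 = (4)(5)(32) / (2(3 - 5)) = 640/(-4) = -160
  a_1 = (2)(3)(-160) / (2(1 - 5)) = -960/(-8) = 120
Hence H_5(x) = 32 x^5 - 160 x^3 + 120 x.

H_5(x); series = 32 x^5 - 160 x^3 + 120 x


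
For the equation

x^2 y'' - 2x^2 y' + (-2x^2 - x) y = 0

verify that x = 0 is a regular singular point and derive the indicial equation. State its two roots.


Divide by x^2 to reach normal form y'' + P_1(x) y' + P_2(x) y = 0 with P_1(x) = -2 and P_2(x) = -2 - 1/x.
x = 0 is a singular point because the y-coefficient -2 - 1/x has a pole at x = 0.
It is a regular singular point because x P_1(x) = p(x) = -2x and x^2 P_2(x) = q(x) = -2x^2 - x are polynomials, hence analytic at x = 0.
p(0) = 0,  q(0) = 0.
Indicial equation: r(r-1) + p(0) r + q(0) = 0, i.e. r^2 + (p(0) - 1) r + q(0) = 0, i.e. r^2 - 1 r = 0.
Discriminant: (-1)^2 - 4(0) = 1, so r = (1 ± 1)/2.
Solving: r_1 = 1, r_2 = 0.

indicial: r^2 - 1 r = 0; roots r_1 = 1, r_2 = 0


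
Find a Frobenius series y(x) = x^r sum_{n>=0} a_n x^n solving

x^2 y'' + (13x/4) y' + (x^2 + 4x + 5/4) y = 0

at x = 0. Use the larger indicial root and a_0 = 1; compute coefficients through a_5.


Write in Frobenius form y'' + (p(x)/x) y' + (q(x)/x^2) y = 0:
  p(x) = 13/4,  q(x) = x^2 + 4x + 5/4.
Indicial equation: r(r-1) + (13/4) r + (5/4) = 0 -> roots r_1 = -1, r_2 = -5/4.
Take r = r_1 = -1. Let y(x) = x^r sum_{n>=0} a_n x^n with a_0 = 1.
Substitute y = x^r sum a_n x^n and match x^{r+n}. The recurrence is
  D(n) a_n + 4 a_{n-1} + 1 a_{n-2} = 0,  where D(n) = (r+n)(r+n-1) + (13/4)(r+n) + (5/4).
  a_n = [-4 a_{n-1} - 1 a_{n-2}] / D(n).
Since the indicial polynomial factors as (r - r_1)(r - r_2), D(n) = (r_1 + n - r_1)(r_1 + n - r_2) = n(n + 1/4).
Evaluating step by step (a_0 = 1):
  n = 1: D(1) = 1(1 + 1/4) = 5/4; numerator = -4(1) = -4; a_1 = (-4)/(5/4) = -16/5
  n = 2: D(2) = 2(2 + 1/4) = 9/2; numerator = -4(-16/5) - 1(1) = 59/5; a_2 = (59/5)/(9/2) = 118/45
  n = 3: D(3) = 3(3 + 1/4) = 39/4; numerator = -4(118/45) - 1(-16/5) = -328/45; a_3 = (-328/45)/(39/4) = -1312/1755
  n = 4: D(4) = 4(4 + 1/4) = 17; numerator = -4(-1312/1755) - 1(118/45) = 646/1755; a_4 = (646/1755)/(17) = 38/1755
  n = 5: D(5) = 5(5 + 1/4) = 105/4; numerator = -4(38/1755) - 1(-1312/1755) = 232/351; a_5 = (232/351)/(105/4) = 928/36855

r = -1; a_0 = 1; a_1 = -16/5; a_2 = 118/45; a_3 = -1312/1755; a_4 = 38/1755; a_5 = 928/36855


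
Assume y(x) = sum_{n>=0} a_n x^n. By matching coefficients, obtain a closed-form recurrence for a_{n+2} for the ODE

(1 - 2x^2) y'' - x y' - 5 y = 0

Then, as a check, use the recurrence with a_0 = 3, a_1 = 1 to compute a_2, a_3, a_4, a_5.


Substitute y = sum_n a_n x^n.
(1 - 2 x^2) y'' contributes (n+2)(n+1) a_{n+2} - 2 n(n-1) a_n at x^n.
-x y'(x) contributes -n a_n at x^n.
-5 y(x) contributes -5 a_n at x^n.
Matching x^n: (n+2)(n+1) a_{n+2} + (-2 n(n-1) - n - 5) a_n = 0.
Thus a_{n+2} = (2 n(n-1) + n + 5) / ((n+1)(n+2)) * a_n.

Check with a_0 = 3, a_1 = 1 (apply the recurrence for n = 0, 1, 2, 3): a_0 = 3, a_1 = 1, a_2 = 15/2, a_3 = 1, a_4 = 55/8, a_5 = 1.

a_(n+2) = (2 n(n-1) + n + 5) / ((n+1)(n+2)) * a_n; check: a_0 = 3, a_1 = 1, a_2 = 15/2, a_3 = 1, a_4 = 55/8, a_5 = 1


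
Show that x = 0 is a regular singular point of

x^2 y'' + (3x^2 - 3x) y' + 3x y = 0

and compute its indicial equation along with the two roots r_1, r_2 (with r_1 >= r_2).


Divide by x^2 to reach normal form y'' + P_1(x) y' + P_2(x) y = 0 with P_1(x) = 3 - 3/x and P_2(x) = 3/x.
x = 0 is a singular point because the y'-coefficient 3 - 3/x has a pole at x = 0 and the y-coefficient 3/x has a pole at x = 0.
It is a regular singular point because x P_1(x) = p(x) = 3x - 3 and x^2 P_2(x) = q(x) = 3x are polynomials, hence analytic at x = 0.
p(0) = -3,  q(0) = 0.
Indicial equation: r(r-1) + p(0) r + q(0) = 0, i.e. r^2 + (p(0) - 1) r + q(0) = 0, i.e. r^2 - 4 r = 0.
Discriminant: (-4)^2 - 4(0) = 16, so r = (4 ± 4)/2.
Solving: r_1 = 4, r_2 = 0.

indicial: r^2 - 4 r = 0; roots r_1 = 4, r_2 = 0


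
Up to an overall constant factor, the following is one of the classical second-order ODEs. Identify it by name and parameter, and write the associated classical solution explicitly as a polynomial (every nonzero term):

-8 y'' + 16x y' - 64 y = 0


All three coefficients share the factor -8; dividing through by -8 gives  y'' - 2x y' + 8 y = 0.
This matches the Hermite equation y'' - 2x y' + 2n y = 0 with 2n = 8, so n = 4; the polynomial solution is H_4(x).
With y = sum_k a_k x^k, matching x^k gives (k+2)(k+1) a_{k+2} = 2(k - n) a_k = 2(k - 4) a_k. The right side vanishes at k = 4, so the series with the parity of 4 terminates at degree 4.
Standard normalization: leading coefficient of H_n is 2^n, so a_4 = 2^4 = 16. Work downward with a_k = (k+1)(k+2) a_{k+2} / (2(k - n)):
  a_2 = (3)(4)(16) / (2(2 - 4)) = 192/(-4) = -48
  a_0 = (1)(2)(-48) / (2(0 - 4)) = -96/(-8) = 12
Hence H_4(x) = 16 x^4 - 48 x^2 + 12.

H_4(x); series = 16 x^4 - 48 x^2 + 12


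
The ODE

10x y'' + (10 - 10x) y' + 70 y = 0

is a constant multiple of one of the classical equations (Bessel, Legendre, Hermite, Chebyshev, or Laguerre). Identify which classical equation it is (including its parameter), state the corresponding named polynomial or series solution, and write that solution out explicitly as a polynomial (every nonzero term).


All three coefficients share the factor 10; dividing through by 10 gives  x y'' + (1 - x) y' + 7 y = 0.
This matches the Laguerre equation x y'' + (1 - x) y' + n y = 0 with n = 7; the polynomial solution is L_7(x).
With y = sum_k a_k x^k, matching x^k gives (k+1)k a_{k+1} + (k+1) a_{k+1} - k a_k + n a_k = 0, i.e. (k+1)^2 a_{k+1} = (k - n) a_k = (k - 7) a_k. The right side vanishes at k = 7, so the series terminates at degree 7.
Standard normalization L_n(0) = 1 gives a_0 = 1. Work upward with a_{k+1} = (k - 7) a_k / (k+1)^2:
  a_1 = (0 - 7)(1) / 1^2 = -7/1 = -7
  a_2 = (1 - 7)(-7) / 2^2 = 42/4 = 21/2
  a_3 = (2 - 7)(21/2) / 3^2 = (-105/2)/9 = -35/6
  a_4 = (3 - 7)(-35/6) / 4^2 = (70/3)/16 = 35/24
  a_5 = (4 - 7)(35/24) / 5^2 = (-35/8)/25 = -7/40
  a_6 = (5 - 7)(-7/40) / 6^2 = (7/20)/36 = 7/720
  a_7 = (6 - 7)(7/720) / 7^2 = (-7/720)/49 = -1/5040
Hence L_7(x) = -x^7/5040 + 7 x^6/720 - 7 x^5/40 + 35 x^4/24 - 35 x^3/6 + 21 x^2/2 - 7 x + 1.

L_7(x); series = -x^7/5040 + 7 x^6/720 - 7 x^5/40 + 35 x^4/24 - 35 x^3/6 + 21 x^2/2 - 7 x + 1


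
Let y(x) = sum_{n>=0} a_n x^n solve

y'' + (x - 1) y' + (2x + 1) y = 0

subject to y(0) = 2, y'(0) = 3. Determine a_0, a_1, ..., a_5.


Ansatz: y(x) = sum_{n>=0} a_n x^n, so y'(x) = sum_{n>=1} n a_n x^(n-1) and y''(x) = sum_{n>=2} n(n-1) a_n x^(n-2).
Substitute into P(x) y'' + Q(x) y' + R(x) y = 0 with P(x) = 1, Q(x) = x - 1, R(x) = 2x + 1, and match powers of x.
Initial conditions: a_0 = 2, a_1 = 3.
Setting the coefficient of each power of x to zero and solving order by order (substituting the coefficients already found):
  x^0: 2 a_2 - a_1 + a_0 = 0  ->  2 a_2 = a_1 - a_0 = 1  ->  a_2 = 1/2
  x^1: 6 a_3 - 2 a_2 + 2 a_1 + 2 a_0 = 0  ->  6 a_3 = 2 a_2 - 2 a_1 - 2 a_0 = -9  ->  a_3 = -3/2
  x^2: 12 a_4 - 3 a_3 + 3 a_2 + 2 a_1 = 0  ->  12 a_4 = 3 a_3 - 3 a_2 - 2 a_1 = -12  ->  a_4 = -1
  x^3: 20 a_5 - 4 a_4 + 4 a_3 + 2 a_2 = 0  ->  20 a_5 = 4 a_4 - 4 a_3 - 2 a_2 = 1  ->  a_5 = 1/20
Truncated series: y(x) = 2 + 3 x + (1/2) x^2 - (3/2) x^3 - x^4 + (1/20) x^5 + O(x^6).

a_0 = 2; a_1 = 3; a_2 = 1/2; a_3 = -3/2; a_4 = -1; a_5 = 1/20


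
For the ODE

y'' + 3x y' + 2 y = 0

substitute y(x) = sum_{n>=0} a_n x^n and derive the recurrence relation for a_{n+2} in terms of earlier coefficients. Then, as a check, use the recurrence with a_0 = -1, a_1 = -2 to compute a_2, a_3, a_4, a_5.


Substitute y = sum_n a_n x^n.
y''(x) has coefficient (n+2)(n+1) a_{n+2} at x^n;
3 x y'(x) has coefficient 3 n a_n at x^n (shift);
2 y(x) has coefficient 2 a_n at x^n.
Matching x^n: (n+2)(n+1) a_{n+2} + (3n + 2) a_n = 0.
Thus a_{n+2} = (-3n - 2) / ((n+1)(n+2)) * a_n.

Check with a_0 = -1, a_1 = -2 (apply the recurrence for n = 0, 1, 2, 3): a_0 = -1, a_1 = -2, a_2 = 1, a_3 = 5/3, a_4 = -2/3, a_5 = -11/12.

a_(n+2) = (-3n - 2) / ((n+1)(n+2)) * a_n; check: a_0 = -1, a_1 = -2, a_2 = 1, a_3 = 5/3, a_4 = -2/3, a_5 = -11/12


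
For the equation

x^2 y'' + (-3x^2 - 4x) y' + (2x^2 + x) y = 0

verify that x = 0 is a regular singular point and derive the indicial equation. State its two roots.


Divide by x^2 to reach normal form y'' + P_1(x) y' + P_2(x) y = 0 with P_1(x) = -3 - 4/x and P_2(x) = 2 + 1/x.
x = 0 is a singular point because the y'-coefficient -3 - 4/x has a pole at x = 0 and the y-coefficient 2 + 1/x has a pole at x = 0.
It is a regular singular point because x P_1(x) = p(x) = -3x - 4 and x^2 P_2(x) = q(x) = 2x^2 + x are polynomials, hence analytic at x = 0.
p(0) = -4,  q(0) = 0.
Indicial equation: r(r-1) + p(0) r + q(0) = 0, i.e. r^2 + (p(0) - 1) r + q(0) = 0, i.e. r^2 - 5 r = 0.
Discriminant: (-5)^2 - 4(0) = 25, so r = (5 ± 5)/2.
Solving: r_1 = 5, r_2 = 0.

indicial: r^2 - 5 r = 0; roots r_1 = 5, r_2 = 0


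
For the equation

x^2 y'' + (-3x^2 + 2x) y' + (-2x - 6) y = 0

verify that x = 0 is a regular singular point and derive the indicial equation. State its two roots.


Divide by x^2 to reach normal form y'' + P_1(x) y' + P_2(x) y = 0 with P_1(x) = -3 + 2/x and P_2(x) = -2/x - 6/x^2.
x = 0 is a singular point because the y'-coefficient -3 + 2/x has a pole at x = 0 and the y-coefficient -2/x - 6/x^2 has a pole at x = 0.
It is a regular singular point because x P_1(x) = p(x) = 2 - 3x and x^2 P_2(x) = q(x) = -2x - 6 are polynomials, hence analytic at x = 0.
p(0) = 2,  q(0) = -6.
Indicial equation: r(r-1) + p(0) r + q(0) = 0, i.e. r^2 + (p(0) - 1) r + q(0) = 0, i.e. r^2 + 1 r - 6 = 0.
Discriminant: (1)^2 - 4(-6) = 25, so r = (-1 ± 5)/2.
Solving: r_1 = 2, r_2 = -3.

indicial: r^2 + 1 r - 6 = 0; roots r_1 = 2, r_2 = -3


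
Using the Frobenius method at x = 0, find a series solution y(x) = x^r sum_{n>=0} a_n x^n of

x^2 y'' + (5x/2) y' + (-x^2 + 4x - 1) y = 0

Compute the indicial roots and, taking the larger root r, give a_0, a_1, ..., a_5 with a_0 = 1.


Write in Frobenius form y'' + (p(x)/x) y' + (q(x)/x^2) y = 0:
  p(x) = 5/2,  q(x) = -x^2 + 4x - 1.
Indicial equation: r(r-1) + (5/2) r + (-1) = 0 -> roots r_1 = 1/2, r_2 = -2.
Take r = r_1 = 1/2. Let y(x) = x^r sum_{n>=0} a_n x^n with a_0 = 1.
Substitute y = x^r sum a_n x^n and match x^{r+n}. The recurrence is
  D(n) a_n + 4 a_{n-1} - 1 a_{n-2} = 0,  where D(n) = (r+n)(r+n-1) + (5/2)(r+n) + (-1).
  a_n = [-4 a_{n-1} + 1 a_{n-2}] / D(n).
Since the indicial polynomial factors as (r - r_1)(r - r_2), D(n) = (r_1 + n - r_1)(r_1 + n - r_2) = n(n + 5/2).
Evaluating step by step (a_0 = 1):
  n = 1: D(1) = 1(1 + 5/2) = 7/2; numerator = -4(1) = -4; a_1 = (-4)/(7/2) = -8/7
  n = 2: D(2) = 2(2 + 5/2) = 9; numerator = -4(-8/7) + 1(1) = 39/7; a_2 = (39/7)/(9) = 13/21
  n = 3: D(3) = 3(3 + 5/2) = 33/2; numerator = -4(13/21) + 1(-8/7) = -76/21; a_3 = (-76/21)/(33/2) = -152/693
  n = 4: D(4) = 4(4 + 5/2) = 26; numerator = -4(-152/693) + 1(13/21) = 1037/693; a_4 = (1037/693)/(26) = 1037/18018
  n = 5: D(5) = 5(5 + 5/2) = 75/2; numerator = -4(1037/18018) + 1(-152/693) = -450/1001; a_5 = (-450/1001)/(75/2) = -12/1001

r = 1/2; a_0 = 1; a_1 = -8/7; a_2 = 13/21; a_3 = -152/693; a_4 = 1037/18018; a_5 = -12/1001


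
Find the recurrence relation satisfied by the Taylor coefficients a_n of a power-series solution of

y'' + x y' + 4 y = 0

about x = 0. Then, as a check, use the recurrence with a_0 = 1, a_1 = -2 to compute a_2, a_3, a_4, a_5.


Substitute y = sum_n a_n x^n.
y''(x) has coefficient (n+2)(n+1) a_{n+2} at x^n;
x y'(x) has coefficient n a_n at x^n (shift);
4 y(x) has coefficient 4 a_n at x^n.
Matching x^n: (n+2)(n+1) a_{n+2} + (n + 4) a_n = 0.
Thus a_{n+2} = (-n - 4) / ((n+1)(n+2)) * a_n.

Check with a_0 = 1, a_1 = -2 (apply the recurrence for n = 0, 1, 2, 3): a_0 = 1, a_1 = -2, a_2 = -2, a_3 = 5/3, a_4 = 1, a_5 = -7/12.

a_(n+2) = (-n - 4) / ((n+1)(n+2)) * a_n; check: a_0 = 1, a_1 = -2, a_2 = -2, a_3 = 5/3, a_4 = 1, a_5 = -7/12


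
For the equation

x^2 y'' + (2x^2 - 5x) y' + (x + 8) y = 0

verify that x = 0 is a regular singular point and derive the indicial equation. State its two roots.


Divide by x^2 to reach normal form y'' + P_1(x) y' + P_2(x) y = 0 with P_1(x) = 2 - 5/x and P_2(x) = 1/x + 8/x^2.
x = 0 is a singular point because the y'-coefficient 2 - 5/x has a pole at x = 0 and the y-coefficient 1/x + 8/x^2 has a pole at x = 0.
It is a regular singular point because x P_1(x) = p(x) = 2x - 5 and x^2 P_2(x) = q(x) = x + 8 are polynomials, hence analytic at x = 0.
p(0) = -5,  q(0) = 8.
Indicial equation: r(r-1) + p(0) r + q(0) = 0, i.e. r^2 + (p(0) - 1) r + q(0) = 0, i.e. r^2 - 6 r + 8 = 0.
Discriminant: (-6)^2 - 4(8) = 4, so r = (6 ± 2)/2.
Solving: r_1 = 4, r_2 = 2.

indicial: r^2 - 6 r + 8 = 0; roots r_1 = 4, r_2 = 2


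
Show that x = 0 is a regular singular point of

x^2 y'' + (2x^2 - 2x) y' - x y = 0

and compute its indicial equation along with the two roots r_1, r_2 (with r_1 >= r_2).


Divide by x^2 to reach normal form y'' + P_1(x) y' + P_2(x) y = 0 with P_1(x) = 2 - 2/x and P_2(x) = -1/x.
x = 0 is a singular point because the y'-coefficient 2 - 2/x has a pole at x = 0 and the y-coefficient -1/x has a pole at x = 0.
It is a regular singular point because x P_1(x) = p(x) = 2x - 2 and x^2 P_2(x) = q(x) = -x are polynomials, hence analytic at x = 0.
p(0) = -2,  q(0) = 0.
Indicial equation: r(r-1) + p(0) r + q(0) = 0, i.e. r^2 + (p(0) - 1) r + q(0) = 0, i.e. r^2 - 3 r = 0.
Discriminant: (-3)^2 - 4(0) = 9, so r = (3 ± 3)/2.
Solving: r_1 = 3, r_2 = 0.

indicial: r^2 - 3 r = 0; roots r_1 = 3, r_2 = 0


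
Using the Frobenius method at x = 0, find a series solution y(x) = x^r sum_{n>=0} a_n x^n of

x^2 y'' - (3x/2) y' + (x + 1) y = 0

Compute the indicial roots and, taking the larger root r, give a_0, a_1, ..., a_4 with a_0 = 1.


Write in Frobenius form y'' + (p(x)/x) y' + (q(x)/x^2) y = 0:
  p(x) = -3/2,  q(x) = x + 1.
Indicial equation: r(r-1) + (-3/2) r + (1) = 0 -> roots r_1 = 2, r_2 = 1/2.
Take r = r_1 = 2. Let y(x) = x^r sum_{n>=0} a_n x^n with a_0 = 1.
Substitute y = x^r sum a_n x^n and match x^{r+n}. The recurrence is
  D(n) a_n + 1 a_{n-1} = 0,  where D(n) = (r+n)(r+n-1) + (-3/2)(r+n) + (1).
  a_n = -1 / D(n) * a_{n-1}.
Since the indicial polynomial factors as (r - r_1)(r - r_2), D(n) = (r_1 + n - r_1)(r_1 + n - r_2) = n(n + 3/2).
Evaluating step by step (a_0 = 1):
  n = 1: D(1) = 1(1 + 3/2) = 5/2; numerator = -1(1) = -1; a_1 = (-1)/(5/2) = -2/5
  n = 2: D(2) = 2(2 + 3/2) = 7; numerator = -1(-2/5) = 2/5; a_2 = (2/5)/(7) = 2/35
  n = 3: D(3) = 3(3 + 3/2) = 27/2; numerator = -1(2/35) = -2/35; a_3 = (-2/35)/(27/2) = -4/945
  n = 4: D(4) = 4(4 + 3/2) = 22; numerator = -1(-4/945) = 4/945; a_4 = (4/945)/(22) = 2/10395

r = 2; a_0 = 1; a_1 = -2/5; a_2 = 2/35; a_3 = -4/945; a_4 = 2/10395


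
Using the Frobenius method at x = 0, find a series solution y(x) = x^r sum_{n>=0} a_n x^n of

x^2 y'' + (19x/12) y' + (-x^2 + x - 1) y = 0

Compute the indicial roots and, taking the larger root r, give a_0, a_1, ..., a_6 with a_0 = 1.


Write in Frobenius form y'' + (p(x)/x) y' + (q(x)/x^2) y = 0:
  p(x) = 19/12,  q(x) = -x^2 + x - 1.
Indicial equation: r(r-1) + (19/12) r + (-1) = 0 -> roots r_1 = 3/4, r_2 = -4/3.
Take r = r_1 = 3/4. Let y(x) = x^r sum_{n>=0} a_n x^n with a_0 = 1.
Substitute y = x^r sum a_n x^n and match x^{r+n}. The recurrence is
  D(n) a_n + 1 a_{n-1} - 1 a_{n-2} = 0,  where D(n) = (r+n)(r+n-1) + (19/12)(r+n) + (-1).
  a_n = [-1 a_{n-1} + 1 a_{n-2}] / D(n).
Since the indicial polynomial factors as (r - r_1)(r - r_2), D(n) = (r_1 + n - r_1)(r_1 + n - r_2) = n(n + 25/12).
Evaluating step by step (a_0 = 1):
  n = 1: D(1) = 1(1 + 25/12) = 37/12; numerator = -1(1) = -1; a_1 = (-1)/(37/12) = -12/37
  n = 2: D(2) = 2(2 + 25/12) = 49/6; numerator = -1(-12/37) + 1(1) = 49/37; a_2 = (49/37)/(49/6) = 6/37
  n = 3: D(3) = 3(3 + 25/12) = 61/4; numerator = -1(6/37) + 1(-12/37) = -18/37; a_3 = (-18/37)/(61/4) = -72/2257
  n = 4: D(4) = 4(4 + 25/12) = 73/3; numerator = -1(-72/2257) + 1(6/37) = 438/2257; a_4 = (438/2257)/(73/3) = 18/2257
  n = 5: D(5) = 5(5 + 25/12) = 425/12; numerator = -1(18/2257) + 1(-72/2257) = -90/2257; a_5 = (-90/2257)/(425/12) = -216/191845
  n = 6: D(6) = 6(6 + 25/12) = 97/2; numerator = -1(-216/191845) + 1(18/2257) = 1746/191845; a_6 = (1746/191845)/(97/2) = 36/191845

r = 3/4; a_0 = 1; a_1 = -12/37; a_2 = 6/37; a_3 = -72/2257; a_4 = 18/2257; a_5 = -216/191845; a_6 = 36/191845


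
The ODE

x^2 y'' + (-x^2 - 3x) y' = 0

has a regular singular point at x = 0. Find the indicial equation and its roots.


Divide by x^2 to reach normal form y'' + P_1(x) y' + P_2(x) y = 0 with P_1(x) = -1 - 3/x and P_2(x) = 0.
x = 0 is a singular point because the y'-coefficient -1 - 3/x has a pole at x = 0.
It is a regular singular point because x P_1(x) = p(x) = -x - 3 and x^2 P_2(x) = q(x) = 0 are polynomials, hence analytic at x = 0.
p(0) = -3,  q(0) = 0.
Indicial equation: r(r-1) + p(0) r + q(0) = 0, i.e. r^2 + (p(0) - 1) r + q(0) = 0, i.e. r^2 - 4 r = 0.
Discriminant: (-4)^2 - 4(0) = 16, so r = (4 ± 4)/2.
Solving: r_1 = 4, r_2 = 0.

indicial: r^2 - 4 r = 0; roots r_1 = 4, r_2 = 0


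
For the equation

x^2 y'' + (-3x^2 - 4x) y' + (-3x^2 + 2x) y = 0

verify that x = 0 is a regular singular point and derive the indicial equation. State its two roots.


Divide by x^2 to reach normal form y'' + P_1(x) y' + P_2(x) y = 0 with P_1(x) = -3 - 4/x and P_2(x) = -3 + 2/x.
x = 0 is a singular point because the y'-coefficient -3 - 4/x has a pole at x = 0 and the y-coefficient -3 + 2/x has a pole at x = 0.
It is a regular singular point because x P_1(x) = p(x) = -3x - 4 and x^2 P_2(x) = q(x) = -3x^2 + 2x are polynomials, hence analytic at x = 0.
p(0) = -4,  q(0) = 0.
Indicial equation: r(r-1) + p(0) r + q(0) = 0, i.e. r^2 + (p(0) - 1) r + q(0) = 0, i.e. r^2 - 5 r = 0.
Discriminant: (-5)^2 - 4(0) = 25, so r = (5 ± 5)/2.
Solving: r_1 = 5, r_2 = 0.

indicial: r^2 - 5 r = 0; roots r_1 = 5, r_2 = 0
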